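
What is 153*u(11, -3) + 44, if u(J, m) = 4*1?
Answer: 656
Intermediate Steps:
u(J, m) = 4
153*u(11, -3) + 44 = 153*4 + 44 = 612 + 44 = 656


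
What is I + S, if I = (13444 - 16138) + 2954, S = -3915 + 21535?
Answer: 17880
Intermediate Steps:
S = 17620
I = 260 (I = -2694 + 2954 = 260)
I + S = 260 + 17620 = 17880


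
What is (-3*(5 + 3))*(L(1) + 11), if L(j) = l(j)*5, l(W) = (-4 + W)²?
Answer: -1344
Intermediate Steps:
L(j) = 5*(-4 + j)² (L(j) = (-4 + j)²*5 = 5*(-4 + j)²)
(-3*(5 + 3))*(L(1) + 11) = (-3*(5 + 3))*(5*(-4 + 1)² + 11) = (-3*8)*(5*(-3)² + 11) = -24*(5*9 + 11) = -24*(45 + 11) = -24*56 = -1344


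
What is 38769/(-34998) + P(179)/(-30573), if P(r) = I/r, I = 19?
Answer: -70722204995/63842966622 ≈ -1.1078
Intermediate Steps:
P(r) = 19/r
38769/(-34998) + P(179)/(-30573) = 38769/(-34998) + (19/179)/(-30573) = 38769*(-1/34998) + (19*(1/179))*(-1/30573) = -12923/11666 + (19/179)*(-1/30573) = -12923/11666 - 19/5472567 = -70722204995/63842966622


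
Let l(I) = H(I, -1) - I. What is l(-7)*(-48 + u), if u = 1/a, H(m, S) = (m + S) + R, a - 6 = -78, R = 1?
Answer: 0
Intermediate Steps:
a = -72 (a = 6 - 78 = -72)
H(m, S) = 1 + S + m (H(m, S) = (m + S) + 1 = (S + m) + 1 = 1 + S + m)
l(I) = 0 (l(I) = (1 - 1 + I) - I = I - I = 0)
u = -1/72 (u = 1/(-72) = -1/72 ≈ -0.013889)
l(-7)*(-48 + u) = 0*(-48 - 1/72) = 0*(-3457/72) = 0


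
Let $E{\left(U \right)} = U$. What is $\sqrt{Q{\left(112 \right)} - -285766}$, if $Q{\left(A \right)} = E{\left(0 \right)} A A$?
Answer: $\sqrt{285766} \approx 534.57$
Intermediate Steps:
$Q{\left(A \right)} = 0$ ($Q{\left(A \right)} = 0 A A = 0 A = 0$)
$\sqrt{Q{\left(112 \right)} - -285766} = \sqrt{0 - -285766} = \sqrt{0 + 285766} = \sqrt{285766}$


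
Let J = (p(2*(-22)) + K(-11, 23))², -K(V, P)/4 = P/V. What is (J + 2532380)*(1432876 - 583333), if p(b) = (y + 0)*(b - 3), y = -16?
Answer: 319746301464468/121 ≈ 2.6425e+12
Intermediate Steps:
K(V, P) = -4*P/V
p(b) = 48 - 16*b (p(b) = (-16 + 0)*(b - 3) = -16*(-3 + b) = 48 - 16*b)
J = 69956496/121 (J = ((48 - 32*(-22)) - 4*23/(-11))² = ((48 - 16*(-44)) - 4*23*(-1/11))² = ((48 + 704) + 92/11)² = (752 + 92/11)² = (8364/11)² = 69956496/121 ≈ 5.7815e+5)
(J + 2532380)*(1432876 - 583333) = (69956496/121 + 2532380)*(1432876 - 583333) = (376374476/121)*849543 = 319746301464468/121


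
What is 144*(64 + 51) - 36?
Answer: 16524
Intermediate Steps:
144*(64 + 51) - 36 = 144*115 - 36 = 16560 - 36 = 16524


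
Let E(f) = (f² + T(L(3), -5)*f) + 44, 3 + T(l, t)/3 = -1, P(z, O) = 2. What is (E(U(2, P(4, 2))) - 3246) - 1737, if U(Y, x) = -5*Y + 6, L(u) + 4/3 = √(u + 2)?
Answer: -4875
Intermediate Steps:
L(u) = -4/3 + √(2 + u) (L(u) = -4/3 + √(u + 2) = -4/3 + √(2 + u))
T(l, t) = -12 (T(l, t) = -9 + 3*(-1) = -9 - 3 = -12)
U(Y, x) = 6 - 5*Y
E(f) = 44 + f² - 12*f (E(f) = (f² - 12*f) + 44 = 44 + f² - 12*f)
(E(U(2, P(4, 2))) - 3246) - 1737 = ((44 + (6 - 5*2)² - 12*(6 - 5*2)) - 3246) - 1737 = ((44 + (6 - 10)² - 12*(6 - 10)) - 3246) - 1737 = ((44 + (-4)² - 12*(-4)) - 3246) - 1737 = ((44 + 16 + 48) - 3246) - 1737 = (108 - 3246) - 1737 = -3138 - 1737 = -4875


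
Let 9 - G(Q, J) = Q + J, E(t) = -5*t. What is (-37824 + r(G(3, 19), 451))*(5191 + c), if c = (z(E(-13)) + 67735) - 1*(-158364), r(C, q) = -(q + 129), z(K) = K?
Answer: -8884957420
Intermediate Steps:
G(Q, J) = 9 - J - Q (G(Q, J) = 9 - (Q + J) = 9 - (J + Q) = 9 + (-J - Q) = 9 - J - Q)
r(C, q) = -129 - q (r(C, q) = -(129 + q) = -129 - q)
c = 226164 (c = (-5*(-13) + 67735) - 1*(-158364) = (65 + 67735) + 158364 = 67800 + 158364 = 226164)
(-37824 + r(G(3, 19), 451))*(5191 + c) = (-37824 + (-129 - 1*451))*(5191 + 226164) = (-37824 + (-129 - 451))*231355 = (-37824 - 580)*231355 = -38404*231355 = -8884957420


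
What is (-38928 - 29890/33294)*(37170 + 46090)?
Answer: -53956589796860/16647 ≈ -3.2412e+9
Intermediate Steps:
(-38928 - 29890/33294)*(37170 + 46090) = (-38928 - 29890*1/33294)*83260 = (-38928 - 14945/16647)*83260 = -648049361/16647*83260 = -53956589796860/16647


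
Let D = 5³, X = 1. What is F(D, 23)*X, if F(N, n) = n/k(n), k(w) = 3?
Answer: 23/3 ≈ 7.6667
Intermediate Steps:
D = 125
F(N, n) = n/3
F(D, 23)*X = ((⅓)*23)*1 = (23/3)*1 = 23/3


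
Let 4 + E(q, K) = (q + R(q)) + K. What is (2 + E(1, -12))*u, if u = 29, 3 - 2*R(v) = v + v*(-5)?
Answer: -551/2 ≈ -275.50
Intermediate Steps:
R(v) = 3/2 + 2*v (R(v) = 3/2 - (v + v*(-5))/2 = 3/2 - (v - 5*v)/2 = 3/2 - (-2)*v = 3/2 + 2*v)
E(q, K) = -5/2 + K + 3*q (E(q, K) = -4 + ((q + (3/2 + 2*q)) + K) = -4 + ((3/2 + 3*q) + K) = -4 + (3/2 + K + 3*q) = -5/2 + K + 3*q)
(2 + E(1, -12))*u = (2 + (-5/2 - 12 + 3*1))*29 = (2 + (-5/2 - 12 + 3))*29 = (2 - 23/2)*29 = -19/2*29 = -551/2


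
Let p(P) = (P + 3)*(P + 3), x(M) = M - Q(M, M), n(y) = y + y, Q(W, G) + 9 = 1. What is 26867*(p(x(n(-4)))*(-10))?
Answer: -2418030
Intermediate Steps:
Q(W, G) = -8 (Q(W, G) = -9 + 1 = -8)
n(y) = 2*y
x(M) = 8 + M (x(M) = M - 1*(-8) = M + 8 = 8 + M)
p(P) = (3 + P)**2 (p(P) = (3 + P)*(3 + P) = (3 + P)**2)
26867*(p(x(n(-4)))*(-10)) = 26867*((3 + (8 + 2*(-4)))**2*(-10)) = 26867*((3 + (8 - 8))**2*(-10)) = 26867*((3 + 0)**2*(-10)) = 26867*(3**2*(-10)) = 26867*(9*(-10)) = 26867*(-90) = -2418030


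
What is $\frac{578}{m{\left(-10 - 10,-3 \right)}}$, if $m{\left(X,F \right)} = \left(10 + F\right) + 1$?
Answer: $\frac{289}{4} \approx 72.25$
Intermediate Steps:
$m{\left(X,F \right)} = 11 + F$
$\frac{578}{m{\left(-10 - 10,-3 \right)}} = \frac{578}{11 - 3} = \frac{578}{8} = 578 \cdot \frac{1}{8} = \frac{289}{4}$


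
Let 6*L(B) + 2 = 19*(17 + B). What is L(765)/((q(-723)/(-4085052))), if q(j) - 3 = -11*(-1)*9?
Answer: -1685764792/17 ≈ -9.9163e+7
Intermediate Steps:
q(j) = 102 (q(j) = 3 - 11*(-1)*9 = 3 + 11*9 = 3 + 99 = 102)
L(B) = 107/2 + 19*B/6 (L(B) = -⅓ + (19*(17 + B))/6 = -⅓ + (323 + 19*B)/6 = -⅓ + (323/6 + 19*B/6) = 107/2 + 19*B/6)
L(765)/((q(-723)/(-4085052))) = (107/2 + (19/6)*765)/((102/(-4085052))) = (107/2 + 4845/2)/((102*(-1/4085052))) = 2476/(-17/680842) = 2476*(-680842/17) = -1685764792/17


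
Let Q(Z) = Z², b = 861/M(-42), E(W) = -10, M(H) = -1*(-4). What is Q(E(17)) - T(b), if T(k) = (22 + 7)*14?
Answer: -306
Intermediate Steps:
M(H) = 4
b = 861/4 ≈ 215.25
T(k) = 406 (T(k) = 29*14 = 406)
Q(E(17)) - T(b) = (-10)² - 1*406 = 100 - 406 = -306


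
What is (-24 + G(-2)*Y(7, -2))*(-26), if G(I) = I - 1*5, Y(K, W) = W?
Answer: 260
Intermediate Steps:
G(I) = -5 + I (G(I) = I - 5 = -5 + I)
(-24 + G(-2)*Y(7, -2))*(-26) = (-24 + (-5 - 2)*(-2))*(-26) = (-24 - 7*(-2))*(-26) = (-24 + 14)*(-26) = -10*(-26) = 260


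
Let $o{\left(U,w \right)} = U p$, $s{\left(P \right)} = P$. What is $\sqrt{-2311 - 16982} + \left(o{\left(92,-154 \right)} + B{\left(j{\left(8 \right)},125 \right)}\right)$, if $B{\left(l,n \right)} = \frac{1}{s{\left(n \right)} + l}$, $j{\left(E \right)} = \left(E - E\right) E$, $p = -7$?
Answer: $- \frac{80499}{125} + i \sqrt{19293} \approx -643.99 + 138.9 i$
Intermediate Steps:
$o{\left(U,w \right)} = - 7 U$ ($o{\left(U,w \right)} = U \left(-7\right) = - 7 U$)
$j{\left(E \right)} = 0$ ($j{\left(E \right)} = 0 E = 0$)
$B{\left(l,n \right)} = \frac{1}{l + n}$ ($B{\left(l,n \right)} = \frac{1}{n + l} = \frac{1}{l + n}$)
$\sqrt{-2311 - 16982} + \left(o{\left(92,-154 \right)} + B{\left(j{\left(8 \right)},125 \right)}\right) = \sqrt{-2311 - 16982} + \left(\left(-7\right) 92 + \frac{1}{0 + 125}\right) = \sqrt{-19293} - \left(644 - \frac{1}{125}\right) = i \sqrt{19293} + \left(-644 + \frac{1}{125}\right) = i \sqrt{19293} - \frac{80499}{125} = - \frac{80499}{125} + i \sqrt{19293}$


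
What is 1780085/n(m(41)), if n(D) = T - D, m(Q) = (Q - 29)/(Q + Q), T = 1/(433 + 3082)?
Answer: -256536949775/21049 ≈ -1.2188e+7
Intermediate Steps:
T = 1/3515 ≈ 0.00028449
m(Q) = (-29 + Q)/(2*Q) (m(Q) = (-29 + Q)/((2*Q)) = (-29 + Q)*(1/(2*Q)) = (-29 + Q)/(2*Q))
n(D) = 1/3515 - D
1780085/n(m(41)) = 1780085/(1/3515 - (-29 + 41)/(2*41)) = 1780085/(1/3515 - 12/(2*41)) = 1780085/(1/3515 - 1*6/41) = 1780085/(1/3515 - 6/41) = 1780085/(-21049/144115) = 1780085*(-144115/21049) = -256536949775/21049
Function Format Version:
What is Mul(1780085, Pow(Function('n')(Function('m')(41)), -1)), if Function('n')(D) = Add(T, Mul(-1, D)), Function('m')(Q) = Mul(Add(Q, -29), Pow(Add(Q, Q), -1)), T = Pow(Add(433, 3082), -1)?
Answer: Rational(-256536949775, 21049) ≈ -1.2188e+7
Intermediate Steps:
T = Rational(1, 3515) (T = Pow(3515, -1) = Rational(1, 3515) ≈ 0.00028449)
Function('m')(Q) = Mul(Rational(1, 2), Pow(Q, -1), Add(-29, Q)) (Function('m')(Q) = Mul(Add(-29, Q), Pow(Mul(2, Q), -1)) = Mul(Add(-29, Q), Mul(Rational(1, 2), Pow(Q, -1))) = Mul(Rational(1, 2), Pow(Q, -1), Add(-29, Q)))
Function('n')(D) = Add(Rational(1, 3515), Mul(-1, D))
Mul(1780085, Pow(Function('n')(Function('m')(41)), -1)) = Mul(1780085, Pow(Add(Rational(1, 3515), Mul(-1, Mul(Rational(1, 2), Pow(41, -1), Add(-29, 41)))), -1)) = Mul(1780085, Pow(Add(Rational(1, 3515), Mul(-1, Mul(Rational(1, 2), Rational(1, 41), 12))), -1)) = Mul(1780085, Pow(Add(Rational(1, 3515), Mul(-1, Rational(6, 41))), -1)) = Mul(1780085, Pow(Add(Rational(1, 3515), Rational(-6, 41)), -1)) = Mul(1780085, Pow(Rational(-21049, 144115), -1)) = Mul(1780085, Rational(-144115, 21049)) = Rational(-256536949775, 21049)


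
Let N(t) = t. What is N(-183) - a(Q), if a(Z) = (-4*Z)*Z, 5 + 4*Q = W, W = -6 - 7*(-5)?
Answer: -39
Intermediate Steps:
W = 29 (W = -6 + 35 = 29)
Q = 6 (Q = -5/4 + (¼)*29 = -5/4 + 29/4 = 6)
a(Z) = -4*Z²
N(-183) - a(Q) = -183 - (-4)*6² = -183 - (-4)*36 = -183 - 1*(-144) = -183 + 144 = -39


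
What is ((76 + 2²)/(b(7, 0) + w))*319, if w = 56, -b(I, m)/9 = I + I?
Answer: -2552/7 ≈ -364.57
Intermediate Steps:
b(I, m) = -18*I (b(I, m) = -9*(I + I) = -18*I)
((76 + 2²)/(b(7, 0) + w))*319 = ((76 + 2²)/(-18*7 + 56))*319 = ((76 + 4)/(-126 + 56))*319 = (80/(-70))*319 = (80*(-1/70))*319 = -8/7*319 = -2552/7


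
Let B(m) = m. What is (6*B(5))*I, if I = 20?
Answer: 600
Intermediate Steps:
(6*B(5))*I = (6*5)*20 = 30*20 = 600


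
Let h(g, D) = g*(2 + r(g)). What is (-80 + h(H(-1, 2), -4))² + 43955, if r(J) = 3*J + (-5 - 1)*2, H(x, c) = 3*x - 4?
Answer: 62724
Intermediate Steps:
H(x, c) = -4 + 3*x
r(J) = -12 + 3*J (r(J) = 3*J - 6*2 = 3*J - 12 = -12 + 3*J)
h(g, D) = g*(-10 + 3*g) (h(g, D) = g*(2 + (-12 + 3*g)) = g*(-10 + 3*g))
(-80 + h(H(-1, 2), -4))² + 43955 = (-80 + (-4 + 3*(-1))*(-10 + 3*(-4 + 3*(-1))))² + 43955 = (-80 + (-4 - 3)*(-10 + 3*(-4 - 3)))² + 43955 = (-80 - 7*(-10 + 3*(-7)))² + 43955 = (-80 - 7*(-10 - 21))² + 43955 = (-80 - 7*(-31))² + 43955 = (-80 + 217)² + 43955 = 137² + 43955 = 18769 + 43955 = 62724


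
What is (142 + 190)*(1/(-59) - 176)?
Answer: -3447820/59 ≈ -58438.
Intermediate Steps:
(142 + 190)*(1/(-59) - 176) = 332*(-1/59 - 176) = 332*(-10385/59) = -3447820/59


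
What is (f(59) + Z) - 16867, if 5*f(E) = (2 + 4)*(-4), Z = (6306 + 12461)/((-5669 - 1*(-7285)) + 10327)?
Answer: -1007405702/59715 ≈ -16870.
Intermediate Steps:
Z = 18767/11943 (Z = 18767/((-5669 + 7285) + 10327) = 18767/(1616 + 10327) = 18767/11943 ≈ 1.5714)
f(E) = -24/5 (f(E) = ((2 + 4)*(-4))/5 = (6*(-4))/5 = (⅕)*(-24) = -24/5)
(f(59) + Z) - 16867 = (-24/5 + 18767/11943) - 16867 = -192797/59715 - 16867 = -1007405702/59715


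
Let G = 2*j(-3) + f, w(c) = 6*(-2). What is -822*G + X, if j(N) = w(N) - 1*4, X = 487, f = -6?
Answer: 31723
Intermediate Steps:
w(c) = -12
j(N) = -16 (j(N) = -12 - 1*4 = -12 - 4 = -16)
G = -38 (G = 2*(-16) - 6 = -32 - 6 = -38)
-822*G + X = -822*(-38) + 487 = 31236 + 487 = 31723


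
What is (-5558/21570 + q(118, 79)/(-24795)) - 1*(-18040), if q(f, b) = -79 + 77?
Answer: 321605401951/17827605 ≈ 18040.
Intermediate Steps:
q(f, b) = -2
(-5558/21570 + q(118, 79)/(-24795)) - 1*(-18040) = (-5558/21570 - 2/(-24795)) - 1*(-18040) = (-5558*1/21570 - 2*(-1/24795)) + 18040 = (-2779/10785 + 2/24795) + 18040 = -4592249/17827605 + 18040 = 321605401951/17827605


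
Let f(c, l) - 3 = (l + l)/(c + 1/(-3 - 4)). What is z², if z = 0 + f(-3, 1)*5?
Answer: 16900/121 ≈ 139.67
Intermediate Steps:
f(c, l) = 3 + 2*l/(-⅐ + c) (f(c, l) = 3 + (l + l)/(c + 1/(-3 - 4)) = 3 + (2*l)/(c + 1/(-7)) = 3 + (2*l)/(c - ⅐) = 3 + (2*l)/(-⅐ + c) = 3 + 2*l/(-⅐ + c))
z = 130/11 (z = 0 + ((-3 + 14*1 + 21*(-3))/(-1 + 7*(-3)))*5 = 0 + ((-3 + 14 - 63)/(-1 - 21))*5 = 0 + (-52/(-22))*5 = 0 - 1/22*(-52)*5 = 0 + (26/11)*5 = 0 + 130/11 = 130/11 ≈ 11.818)
z² = (130/11)² = 16900/121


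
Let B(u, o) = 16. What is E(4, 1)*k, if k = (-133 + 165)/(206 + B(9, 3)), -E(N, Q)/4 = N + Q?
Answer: -320/111 ≈ -2.8829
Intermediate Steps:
E(N, Q) = -4*N - 4*Q (E(N, Q) = -4*(N + Q) = -4*N - 4*Q)
k = 16/111 (k = (-133 + 165)/(206 + 16) = 32/222 = 32*(1/222) = 16/111 ≈ 0.14414)
E(4, 1)*k = (-4*4 - 4*1)*(16/111) = (-16 - 4)*(16/111) = -20*16/111 = -320/111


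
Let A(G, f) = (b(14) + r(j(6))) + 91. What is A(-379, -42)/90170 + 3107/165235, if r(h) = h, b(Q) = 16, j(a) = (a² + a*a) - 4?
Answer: 61814863/2979847990 ≈ 0.020744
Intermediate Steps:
j(a) = -4 + 2*a² (j(a) = (a² + a²) - 4 = 2*a² - 4 = -4 + 2*a²)
A(G, f) = 175 (A(G, f) = (16 + (-4 + 2*6²)) + 91 = (16 + (-4 + 2*36)) + 91 = (16 + (-4 + 72)) + 91 = (16 + 68) + 91 = 84 + 91 = 175)
A(-379, -42)/90170 + 3107/165235 = 175/90170 + 3107/165235 = 175*(1/90170) + 3107*(1/165235) = 35/18034 + 3107/165235 = 61814863/2979847990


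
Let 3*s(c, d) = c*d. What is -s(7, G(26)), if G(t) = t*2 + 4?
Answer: -392/3 ≈ -130.67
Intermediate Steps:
G(t) = 4 + 2*t (G(t) = 2*t + 4 = 4 + 2*t)
s(c, d) = c*d/3 (s(c, d) = (c*d)/3 = c*d/3)
-s(7, G(26)) = -7*(4 + 2*26)/3 = -7*(4 + 52)/3 = -7*56/3 = -1*392/3 = -392/3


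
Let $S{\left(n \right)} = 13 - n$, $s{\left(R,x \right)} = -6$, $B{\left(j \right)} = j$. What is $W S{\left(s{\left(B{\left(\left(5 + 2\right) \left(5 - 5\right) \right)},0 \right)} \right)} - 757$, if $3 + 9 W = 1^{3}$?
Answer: $- \frac{6851}{9} \approx -761.22$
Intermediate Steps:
$W = - \frac{2}{9}$ ($W = - \frac{1}{3} + \frac{1^{3}}{9} = - \frac{1}{3} + \frac{1}{9} \cdot 1 = - \frac{1}{3} + \frac{1}{9} = - \frac{2}{9} \approx -0.22222$)
$W S{\left(s{\left(B{\left(\left(5 + 2\right) \left(5 - 5\right) \right)},0 \right)} \right)} - 757 = - \frac{2 \left(13 - -6\right)}{9} - 757 = - \frac{2 \left(13 + 6\right)}{9} - 757 = \left(- \frac{2}{9}\right) 19 - 757 = - \frac{38}{9} - 757 = - \frac{6851}{9}$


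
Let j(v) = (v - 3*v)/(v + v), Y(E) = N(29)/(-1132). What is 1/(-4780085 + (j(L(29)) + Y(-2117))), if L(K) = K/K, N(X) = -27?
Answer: -1132/5411057325 ≈ -2.0920e-7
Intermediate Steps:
L(K) = 1
Y(E) = 27/1132 (Y(E) = -27/(-1132) = -27*(-1/1132) = 27/1132)
j(v) = -1 (j(v) = (-2*v)/((2*v)) = (-2*v)*(1/(2*v)) = -1)
1/(-4780085 + (j(L(29)) + Y(-2117))) = 1/(-4780085 + (-1 + 27/1132)) = 1/(-4780085 - 1105/1132) = 1/(-5411057325/1132) = -1132/5411057325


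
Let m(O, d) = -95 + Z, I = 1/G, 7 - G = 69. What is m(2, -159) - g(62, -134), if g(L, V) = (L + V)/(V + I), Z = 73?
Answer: -187262/8309 ≈ -22.537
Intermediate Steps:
G = -62 (G = 7 - 1*69 = 7 - 69 = -62)
I = -1/62 (I = 1/(-62) = -1/62 ≈ -0.016129)
m(O, d) = -22 (m(O, d) = -95 + 73 = -22)
g(L, V) = (L + V)/(-1/62 + V) (g(L, V) = (L + V)/(V - 1/62) = (L + V)/(-1/62 + V))
m(2, -159) - g(62, -134) = -22 - 62*(62 - 134)/(-1 + 62*(-134)) = -22 - 62*(-72)/(-1 - 8308) = -22 - 62*(-72)/(-8309) = -22 - 62*(-1)*(-72)/8309 = -22 - 1*4464/8309 = -22 - 4464/8309 = -187262/8309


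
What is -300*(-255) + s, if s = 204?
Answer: 76704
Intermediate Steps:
-300*(-255) + s = -300*(-255) + 204 = 76500 + 204 = 76704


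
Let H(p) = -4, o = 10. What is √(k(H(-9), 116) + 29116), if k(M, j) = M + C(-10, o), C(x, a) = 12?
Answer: 6*√809 ≈ 170.66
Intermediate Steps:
k(M, j) = 12 + M (k(M, j) = M + 12 = 12 + M)
√(k(H(-9), 116) + 29116) = √((12 - 4) + 29116) = √(8 + 29116) = √29124 = 6*√809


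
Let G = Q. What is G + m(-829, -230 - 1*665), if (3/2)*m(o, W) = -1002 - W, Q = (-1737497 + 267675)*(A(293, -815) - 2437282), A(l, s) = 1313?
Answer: 10741322482340/3 ≈ 3.5804e+12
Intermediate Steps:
Q = 3580440827518 (Q = (-1737497 + 267675)*(1313 - 2437282) = -1469822*(-2435969) = 3580440827518)
m(o, W) = -668 - 2*W/3 (m(o, W) = 2*(-1002 - W)/3 = -668 - 2*W/3)
G = 3580440827518
G + m(-829, -230 - 1*665) = 3580440827518 + (-668 - 2*(-230 - 1*665)/3) = 3580440827518 + (-668 - 2*(-230 - 665)/3) = 3580440827518 + (-668 - ⅔*(-895)) = 3580440827518 + (-668 + 1790/3) = 3580440827518 - 214/3 = 10741322482340/3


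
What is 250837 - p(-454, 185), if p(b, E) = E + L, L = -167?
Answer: 250819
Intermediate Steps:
p(b, E) = -167 + E (p(b, E) = E - 167 = -167 + E)
250837 - p(-454, 185) = 250837 - (-167 + 185) = 250837 - 1*18 = 250837 - 18 = 250819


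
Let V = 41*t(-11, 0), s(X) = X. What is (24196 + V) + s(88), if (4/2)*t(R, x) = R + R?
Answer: 23833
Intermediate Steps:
t(R, x) = R (t(R, x) = (R + R)/2 = (2*R)/2 = R)
V = -451 (V = 41*(-11) = -451)
(24196 + V) + s(88) = (24196 - 451) + 88 = 23745 + 88 = 23833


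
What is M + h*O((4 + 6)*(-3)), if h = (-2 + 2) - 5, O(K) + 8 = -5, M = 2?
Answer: 67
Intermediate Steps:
O(K) = -13 (O(K) = -8 - 5 = -13)
h = -5 (h = 0 - 5 = -5)
M + h*O((4 + 6)*(-3)) = 2 - 5*(-13) = 2 + 65 = 67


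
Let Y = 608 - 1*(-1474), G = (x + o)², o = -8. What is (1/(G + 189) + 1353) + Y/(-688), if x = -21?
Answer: 239161537/177160 ≈ 1350.0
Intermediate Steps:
G = 841 (G = (-21 - 8)² = (-29)² = 841)
Y = 2082 (Y = 608 + 1474 = 2082)
(1/(G + 189) + 1353) + Y/(-688) = (1/(841 + 189) + 1353) + 2082/(-688) = (1/1030 + 1353) + 2082*(-1/688) = (1/1030 + 1353) - 1041/344 = 1393591/1030 - 1041/344 = 239161537/177160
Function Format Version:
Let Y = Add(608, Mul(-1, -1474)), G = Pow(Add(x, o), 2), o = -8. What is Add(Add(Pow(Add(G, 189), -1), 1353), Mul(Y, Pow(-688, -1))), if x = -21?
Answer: Rational(239161537, 177160) ≈ 1350.0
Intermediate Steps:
G = 841 (G = Pow(Add(-21, -8), 2) = Pow(-29, 2) = 841)
Y = 2082 (Y = Add(608, 1474) = 2082)
Add(Add(Pow(Add(G, 189), -1), 1353), Mul(Y, Pow(-688, -1))) = Add(Add(Pow(Add(841, 189), -1), 1353), Mul(2082, Pow(-688, -1))) = Add(Add(Pow(1030, -1), 1353), Mul(2082, Rational(-1, 688))) = Add(Add(Rational(1, 1030), 1353), Rational(-1041, 344)) = Add(Rational(1393591, 1030), Rational(-1041, 344)) = Rational(239161537, 177160)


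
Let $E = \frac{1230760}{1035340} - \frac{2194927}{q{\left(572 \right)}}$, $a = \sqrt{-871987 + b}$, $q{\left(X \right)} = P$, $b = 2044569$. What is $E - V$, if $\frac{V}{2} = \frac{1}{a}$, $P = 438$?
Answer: $- \frac{113597832365}{22673946} - \frac{\sqrt{1172582}}{586291} \approx -5010.1$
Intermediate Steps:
$q{\left(X \right)} = 438$
$a = \sqrt{1172582}$ ($a = \sqrt{-871987 + 2044569} = \sqrt{1172582} \approx 1082.9$)
$V = \frac{\sqrt{1172582}}{586291}$ ($V = \frac{2}{\sqrt{1172582}} = 2 \frac{\sqrt{1172582}}{1172582} = \frac{\sqrt{1172582}}{586291} \approx 0.001847$)
$E = - \frac{113597832365}{22673946}$ ($E = \frac{1230760}{1035340} - \frac{2194927}{438} = 1230760 \cdot \frac{1}{1035340} - \frac{2194927}{438} = \frac{61538}{51767} - \frac{2194927}{438} = - \frac{113597832365}{22673946} \approx -5010.1$)
$E - V = - \frac{113597832365}{22673946} - \frac{\sqrt{1172582}}{586291}$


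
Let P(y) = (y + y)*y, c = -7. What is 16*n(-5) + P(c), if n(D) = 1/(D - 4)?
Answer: 866/9 ≈ 96.222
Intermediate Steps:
n(D) = 1/(-4 + D)
P(y) = 2*y**2 (P(y) = (2*y)*y = 2*y**2)
16*n(-5) + P(c) = 16/(-4 - 5) + 2*(-7)**2 = 16/(-9) + 2*49 = 16*(-1/9) + 98 = -16/9 + 98 = 866/9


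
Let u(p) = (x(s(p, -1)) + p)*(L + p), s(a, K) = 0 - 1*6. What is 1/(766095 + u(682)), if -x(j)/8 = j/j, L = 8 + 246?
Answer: 1/1396959 ≈ 7.1584e-7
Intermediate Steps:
s(a, K) = -6 (s(a, K) = 0 - 6 = -6)
L = 254
x(j) = -8 (x(j) = -8*j/j = -8*1 = -8)
u(p) = (-8 + p)*(254 + p)
1/(766095 + u(682)) = 1/(766095 + (-2032 + 682² + 246*682)) = 1/(766095 + (-2032 + 465124 + 167772)) = 1/(766095 + 630864) = 1/1396959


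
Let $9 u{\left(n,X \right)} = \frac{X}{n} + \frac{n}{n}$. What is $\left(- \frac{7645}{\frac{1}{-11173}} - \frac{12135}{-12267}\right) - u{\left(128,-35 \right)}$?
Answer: $\frac{44706881123827}{523392} \approx 8.5418 \cdot 10^{7}$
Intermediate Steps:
$u{\left(n,X \right)} = \frac{1}{9} + \frac{X}{9 n}$ ($u{\left(n,X \right)} = \frac{\frac{X}{n} + \frac{n}{n}}{9} = \frac{\frac{X}{n} + 1}{9} = \frac{1 + \frac{X}{n}}{9} = \frac{1}{9} + \frac{X}{9 n}$)
$\left(- \frac{7645}{\frac{1}{-11173}} - \frac{12135}{-12267}\right) - u{\left(128,-35 \right)} = \left(- \frac{7645}{\frac{1}{-11173}} - \frac{12135}{-12267}\right) - \frac{-35 + 128}{9 \cdot 128} = \left(- \frac{7645}{- \frac{1}{11173}} - - \frac{4045}{4089}\right) - \frac{1}{9} \cdot \frac{1}{128} \cdot 93 = \left(\left(-7645\right) \left(-11173\right) + \frac{4045}{4089}\right) - \frac{31}{384} = \left(85417585 + \frac{4045}{4089}\right) - \frac{31}{384} = \frac{349272509110}{4089} - \frac{31}{384} = \frac{44706881123827}{523392}$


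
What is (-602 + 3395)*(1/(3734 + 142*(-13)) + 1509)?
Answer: 7957237449/1888 ≈ 4.2146e+6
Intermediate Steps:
(-602 + 3395)*(1/(3734 + 142*(-13)) + 1509) = 2793*(1/(3734 - 1846) + 1509) = 2793*(1/1888 + 1509) = 2793*(2848993/1888) = 7957237449/1888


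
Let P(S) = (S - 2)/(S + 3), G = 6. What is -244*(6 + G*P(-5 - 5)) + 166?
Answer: -26654/7 ≈ -3807.7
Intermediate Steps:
P(S) = (-2 + S)/(3 + S)
-244*(6 + G*P(-5 - 5)) + 166 = -244*(6 + 6*((-2 + (-5 - 5))/(3 + (-5 - 5)))) + 166 = -244*(6 + 6*((-2 - 10)/(3 - 10))) + 166 = -244*(6 + 6*(-12/(-7))) + 166 = -244*(6 + 6*(-⅐*(-12))) + 166 = -244*(6 + 6*(12/7)) + 166 = -244*(6 + 72/7) + 166 = -244*114/7 + 166 = -27816/7 + 166 = -26654/7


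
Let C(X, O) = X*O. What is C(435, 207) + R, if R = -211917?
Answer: -121872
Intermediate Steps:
C(X, O) = O*X
C(435, 207) + R = 207*435 - 211917 = 90045 - 211917 = -121872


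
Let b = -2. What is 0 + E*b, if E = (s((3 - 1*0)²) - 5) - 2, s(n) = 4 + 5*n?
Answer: -84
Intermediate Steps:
E = 42 (E = ((4 + 5*(3 - 1*0)²) - 5) - 2 = ((4 + 5*(3 + 0)²) - 5) - 2 = ((4 + 5*3²) - 5) - 2 = ((4 + 5*9) - 5) - 2 = ((4 + 45) - 5) - 2 = (49 - 5) - 2 = 44 - 2 = 42)
0 + E*b = 0 + 42*(-2) = 0 - 84 = -84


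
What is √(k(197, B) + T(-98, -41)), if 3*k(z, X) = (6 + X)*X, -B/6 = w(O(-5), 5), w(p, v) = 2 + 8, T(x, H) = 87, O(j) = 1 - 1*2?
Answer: √1167 ≈ 34.161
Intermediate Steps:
O(j) = -1 (O(j) = 1 - 2 = -1)
w(p, v) = 10
B = -60 (B = -6*10 = -60)
k(z, X) = X*(6 + X)/3 (k(z, X) = ((6 + X)*X)/3 = (X*(6 + X))/3 = X*(6 + X)/3)
√(k(197, B) + T(-98, -41)) = √((⅓)*(-60)*(6 - 60) + 87) = √((⅓)*(-60)*(-54) + 87) = √(1080 + 87) = √1167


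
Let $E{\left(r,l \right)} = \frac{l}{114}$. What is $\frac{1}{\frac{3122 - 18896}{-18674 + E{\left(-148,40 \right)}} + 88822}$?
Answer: $\frac{532199}{47271429137} \approx 1.1258 \cdot 10^{-5}$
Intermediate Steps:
$E{\left(r,l \right)} = \frac{l}{114}$ ($E{\left(r,l \right)} = l \frac{1}{114} = \frac{l}{114}$)
$\frac{1}{\frac{3122 - 18896}{-18674 + E{\left(-148,40 \right)}} + 88822} = \frac{1}{\frac{3122 - 18896}{-18674 + \frac{1}{114} \cdot 40} + 88822} = \frac{1}{- \frac{15774}{-18674 + \frac{20}{57}} + 88822} = \frac{1}{- \frac{15774}{- \frac{1064398}{57}} + 88822} = \frac{1}{\left(-15774\right) \left(- \frac{57}{1064398}\right) + 88822} = \frac{1}{\frac{449559}{532199} + 88822} = \frac{1}{\frac{47271429137}{532199}} = \frac{532199}{47271429137}$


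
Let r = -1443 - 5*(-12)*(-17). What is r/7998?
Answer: -821/2666 ≈ -0.30795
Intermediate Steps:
r = -2463 (r = -1443 + 60*(-17) = -1443 - 1020 = -2463)
r/7998 = -2463/7998 = -2463*1/7998 = -821/2666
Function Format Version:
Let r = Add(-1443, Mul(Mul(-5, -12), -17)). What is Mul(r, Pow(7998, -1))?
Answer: Rational(-821, 2666) ≈ -0.30795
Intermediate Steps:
r = -2463 (r = Add(-1443, Mul(60, -17)) = Add(-1443, -1020) = -2463)
Mul(r, Pow(7998, -1)) = Mul(-2463, Pow(7998, -1)) = Mul(-2463, Rational(1, 7998)) = Rational(-821, 2666)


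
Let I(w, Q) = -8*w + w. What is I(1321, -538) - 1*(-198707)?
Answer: 189460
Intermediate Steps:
I(w, Q) = -7*w
I(1321, -538) - 1*(-198707) = -7*1321 - 1*(-198707) = -9247 + 198707 = 189460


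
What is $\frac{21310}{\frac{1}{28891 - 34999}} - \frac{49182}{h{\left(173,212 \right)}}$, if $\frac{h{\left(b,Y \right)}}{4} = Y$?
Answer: $- \frac{55188492111}{424} \approx -1.3016 \cdot 10^{8}$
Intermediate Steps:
$h{\left(b,Y \right)} = 4 Y$
$\frac{21310}{\frac{1}{28891 - 34999}} - \frac{49182}{h{\left(173,212 \right)}} = \frac{21310}{\frac{1}{28891 - 34999}} - \frac{49182}{4 \cdot 212} = \frac{21310}{\frac{1}{-6108}} - \frac{49182}{848} = \frac{21310}{- \frac{1}{6108}} - \frac{24591}{424} = 21310 \left(-6108\right) - \frac{24591}{424} = -130161480 - \frac{24591}{424} = - \frac{55188492111}{424}$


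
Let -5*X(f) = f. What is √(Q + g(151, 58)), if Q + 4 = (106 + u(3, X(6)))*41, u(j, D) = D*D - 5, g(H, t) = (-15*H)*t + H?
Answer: I*√3175574/5 ≈ 356.4*I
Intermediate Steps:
X(f) = -f/5
g(H, t) = H - 15*H*t (g(H, t) = -15*H*t + H = H - 15*H*t)
u(j, D) = -5 + D² (u(j, D) = D² - 5 = -5 + D²)
Q = 104901/25 (Q = -4 + (106 + (-5 + (-⅕*6)²))*41 = -4 + (106 + (-5 + (-6/5)²))*41 = -4 + (106 + (-5 + 36/25))*41 = -4 + (106 - 89/25)*41 = -4 + (2561/25)*41 = -4 + 105001/25 = 104901/25 ≈ 4196.0)
√(Q + g(151, 58)) = √(104901/25 + 151*(1 - 15*58)) = √(104901/25 + 151*(1 - 870)) = √(104901/25 + 151*(-869)) = √(104901/25 - 131219) = √(-3175574/25) = I*√3175574/5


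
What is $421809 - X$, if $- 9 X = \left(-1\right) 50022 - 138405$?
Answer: $\frac{1202618}{3} \approx 4.0087 \cdot 10^{5}$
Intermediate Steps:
$X = \frac{62809}{3}$ ($X = - \frac{\left(-1\right) 50022 - 138405}{9} = - \frac{-50022 - 138405}{9} = \left(- \frac{1}{9}\right) \left(-188427\right) = \frac{62809}{3} \approx 20936.0$)
$421809 - X = 421809 - \frac{62809}{3} = \frac{1202618}{3}$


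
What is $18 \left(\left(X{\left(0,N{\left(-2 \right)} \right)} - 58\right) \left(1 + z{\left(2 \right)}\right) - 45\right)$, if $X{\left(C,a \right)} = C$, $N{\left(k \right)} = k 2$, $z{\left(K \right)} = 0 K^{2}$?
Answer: $-1854$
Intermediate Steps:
$z{\left(K \right)} = 0$
$N{\left(k \right)} = 2 k$
$18 \left(\left(X{\left(0,N{\left(-2 \right)} \right)} - 58\right) \left(1 + z{\left(2 \right)}\right) - 45\right) = 18 \left(\left(0 - 58\right) \left(1 + 0\right) - 45\right) = 18 \left(\left(-58\right) 1 - 45\right) = 18 \left(-58 - 45\right) = 18 \left(-103\right) = -1854$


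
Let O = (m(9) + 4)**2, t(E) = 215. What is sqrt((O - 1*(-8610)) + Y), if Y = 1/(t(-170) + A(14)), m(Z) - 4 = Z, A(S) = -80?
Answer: sqrt(18020490)/45 ≈ 94.335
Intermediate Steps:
m(Z) = 4 + Z
O = 289 (O = ((4 + 9) + 4)**2 = (13 + 4)**2 = 17**2 = 289)
Y = 1/135 (Y = 1/(215 - 80) = 1/135 ≈ 0.0074074)
sqrt((O - 1*(-8610)) + Y) = sqrt((289 - 1*(-8610)) + 1/135) = sqrt((289 + 8610) + 1/135) = sqrt(8899 + 1/135) = sqrt(1201366/135) = sqrt(18020490)/45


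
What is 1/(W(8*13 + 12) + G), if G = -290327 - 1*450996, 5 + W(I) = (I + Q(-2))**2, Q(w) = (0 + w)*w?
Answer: -1/726928 ≈ -1.3757e-6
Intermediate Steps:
Q(w) = w**2 (Q(w) = w*w = w**2)
W(I) = -5 + (4 + I)**2 (W(I) = -5 + (I + (-2)**2)**2 = -5 + (I + 4)**2 = -5 + (4 + I)**2)
G = -741323 (G = -290327 - 450996 = -741323)
1/(W(8*13 + 12) + G) = 1/((-5 + (4 + (8*13 + 12))**2) - 741323) = 1/((-5 + (4 + (104 + 12))**2) - 741323) = 1/((-5 + (4 + 116)**2) - 741323) = 1/((-5 + 120**2) - 741323) = 1/((-5 + 14400) - 741323) = 1/(14395 - 741323) = 1/(-726928) = -1/726928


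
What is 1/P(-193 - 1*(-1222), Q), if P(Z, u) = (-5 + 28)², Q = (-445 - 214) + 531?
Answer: 1/529 ≈ 0.0018904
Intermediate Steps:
Q = -128 (Q = -659 + 531 = -128)
P(Z, u) = 529 (P(Z, u) = 23² = 529)
1/P(-193 - 1*(-1222), Q) = 1/529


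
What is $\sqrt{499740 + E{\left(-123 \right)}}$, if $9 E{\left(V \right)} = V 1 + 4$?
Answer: $\frac{\sqrt{4497541}}{3} \approx 706.91$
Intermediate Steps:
$E{\left(V \right)} = \frac{4}{9} + \frac{V}{9}$ ($E{\left(V \right)} = \frac{V 1 + 4}{9} = \frac{V + 4}{9} = \frac{4 + V}{9} = \frac{4}{9} + \frac{V}{9}$)
$\sqrt{499740 + E{\left(-123 \right)}} = \sqrt{499740 + \left(\frac{4}{9} + \frac{1}{9} \left(-123\right)\right)} = \sqrt{499740 + \left(\frac{4}{9} - \frac{41}{3}\right)} = \sqrt{499740 - \frac{119}{9}} = \sqrt{\frac{4497541}{9}} = \frac{\sqrt{4497541}}{3}$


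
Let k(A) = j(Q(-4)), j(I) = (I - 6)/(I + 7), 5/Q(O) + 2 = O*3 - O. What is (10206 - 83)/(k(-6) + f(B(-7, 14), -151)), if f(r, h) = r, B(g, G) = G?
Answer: 10123/13 ≈ 778.69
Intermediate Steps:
Q(O) = 5/(-2 + 2*O) (Q(O) = 5/(-2 + (O*3 - O)) = 5/(-2 + (3*O - O)) = 5/(-2 + 2*O))
j(I) = (-6 + I)/(7 + I)
k(A) = -1 (k(A) = (-6 + 5/(2*(-1 - 4)))/(7 + 5/(2*(-1 - 4))) = (-6 + (5/2)/(-5))/(7 + (5/2)/(-5)) = (-6 + (5/2)*(-⅕))/(7 + (5/2)*(-⅕)) = (-6 - ½)/(7 - ½) = -13/2/(13/2) = (2/13)*(-13/2) = -1)
(10206 - 83)/(k(-6) + f(B(-7, 14), -151)) = (10206 - 83)/(-1 + 14) = 10123/13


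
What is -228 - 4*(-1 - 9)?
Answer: -188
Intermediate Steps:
-228 - 4*(-1 - 9) = -228 - 4*(-10) = -228 + 40 = -188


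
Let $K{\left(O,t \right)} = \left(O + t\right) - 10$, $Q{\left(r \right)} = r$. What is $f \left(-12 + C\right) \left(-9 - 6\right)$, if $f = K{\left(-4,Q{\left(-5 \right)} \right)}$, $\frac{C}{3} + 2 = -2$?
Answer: $-6840$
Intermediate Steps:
$C = -12$ ($C = -6 + 3 \left(-2\right) = -6 - 6 = -12$)
$K{\left(O,t \right)} = -10 + O + t$
$f = -19$ ($f = -10 - 4 - 5 = -19$)
$f \left(-12 + C\right) \left(-9 - 6\right) = - 19 \left(-12 - 12\right) \left(-9 - 6\right) = - 19 \left(\left(-24\right) \left(-15\right)\right) = \left(-19\right) 360 = -6840$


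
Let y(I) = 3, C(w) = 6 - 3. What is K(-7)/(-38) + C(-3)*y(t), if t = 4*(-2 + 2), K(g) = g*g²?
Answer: 685/38 ≈ 18.026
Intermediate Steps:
K(g) = g³
C(w) = 3
t = 0 (t = 4*0 = 0)
K(-7)/(-38) + C(-3)*y(t) = (-7)³/(-38) + 3*3 = -343*(-1/38) + 9 = 343/38 + 9 = 685/38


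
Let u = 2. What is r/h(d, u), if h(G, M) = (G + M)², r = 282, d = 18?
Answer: 141/200 ≈ 0.70500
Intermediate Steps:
r/h(d, u) = 282/((18 + 2)²) = 282/(20²) = 282/400 = 282*(1/400) = 141/200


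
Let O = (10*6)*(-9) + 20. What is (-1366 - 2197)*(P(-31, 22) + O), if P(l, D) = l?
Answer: 1963213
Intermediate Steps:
O = -520 (O = 60*(-9) + 20 = -540 + 20 = -520)
(-1366 - 2197)*(P(-31, 22) + O) = (-1366 - 2197)*(-31 - 520) = -3563*(-551) = 1963213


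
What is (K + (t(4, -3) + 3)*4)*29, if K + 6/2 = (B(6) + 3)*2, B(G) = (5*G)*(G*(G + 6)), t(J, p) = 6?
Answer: 126411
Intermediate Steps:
B(G) = 5*G²*(6 + G) (B(G) = (5*G)*(G*(6 + G)) = 5*G²*(6 + G))
K = 4323 (K = -3 + (5*6²*(6 + 6) + 3)*2 = -3 + (5*36*12 + 3)*2 = -3 + (2160 + 3)*2 = -3 + 2163*2 = -3 + 4326 = 4323)
(K + (t(4, -3) + 3)*4)*29 = (4323 + (6 + 3)*4)*29 = (4323 + 9*4)*29 = (4323 + 36)*29 = 4359*29 = 126411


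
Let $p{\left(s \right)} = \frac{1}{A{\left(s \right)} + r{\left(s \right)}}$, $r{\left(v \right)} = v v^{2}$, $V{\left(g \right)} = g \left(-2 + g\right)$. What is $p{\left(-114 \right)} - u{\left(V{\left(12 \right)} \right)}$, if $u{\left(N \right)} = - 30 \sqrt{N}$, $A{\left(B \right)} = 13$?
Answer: $- \frac{1}{1481531} + 60 \sqrt{30} \approx 328.63$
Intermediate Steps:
$r{\left(v \right)} = v^{3}$
$p{\left(s \right)} = \frac{1}{13 + s^{3}}$
$p{\left(-114 \right)} - u{\left(V{\left(12 \right)} \right)} = \frac{1}{13 + \left(-114\right)^{3}} - - 30 \sqrt{12 \left(-2 + 12\right)} = \frac{1}{13 - 1481544} - - 30 \sqrt{12 \cdot 10} = \frac{1}{-1481531} - - 30 \sqrt{120} = - \frac{1}{1481531} - - 30 \cdot 2 \sqrt{30} = - \frac{1}{1481531} - - 60 \sqrt{30} = - \frac{1}{1481531} + 60 \sqrt{30}$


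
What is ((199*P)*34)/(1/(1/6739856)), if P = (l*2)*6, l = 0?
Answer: 0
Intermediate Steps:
P = 0 (P = (0*2)*6 = 0*6 = 0)
((199*P)*34)/(1/(1/6739856)) = ((199*0)*34)/(1/(1/6739856)) = (0*34)/(1/(1/6739856)) = 0/6739856 = 0*(1/6739856) = 0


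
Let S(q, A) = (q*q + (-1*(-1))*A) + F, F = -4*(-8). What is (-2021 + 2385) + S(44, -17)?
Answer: 2315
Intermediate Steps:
F = 32
S(q, A) = 32 + A + q² (S(q, A) = (q*q + (-1*(-1))*A) + 32 = (q² + 1*A) + 32 = (q² + A) + 32 = (A + q²) + 32 = 32 + A + q²)
(-2021 + 2385) + S(44, -17) = (-2021 + 2385) + (32 - 17 + 44²) = 364 + (32 - 17 + 1936) = 364 + 1951 = 2315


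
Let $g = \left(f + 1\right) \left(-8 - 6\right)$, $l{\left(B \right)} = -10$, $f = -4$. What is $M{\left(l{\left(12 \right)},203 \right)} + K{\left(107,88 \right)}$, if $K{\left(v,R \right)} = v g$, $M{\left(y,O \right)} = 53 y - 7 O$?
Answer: $2543$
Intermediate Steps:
$g = 42$ ($g = \left(-4 + 1\right) \left(-8 - 6\right) = \left(-3\right) \left(-14\right) = 42$)
$M{\left(y,O \right)} = - 7 O + 53 y$
$K{\left(v,R \right)} = 42 v$ ($K{\left(v,R \right)} = v 42 = 42 v$)
$M{\left(l{\left(12 \right)},203 \right)} + K{\left(107,88 \right)} = \left(\left(-7\right) 203 + 53 \left(-10\right)\right) + 42 \cdot 107 = \left(-1421 - 530\right) + 4494 = -1951 + 4494 = 2543$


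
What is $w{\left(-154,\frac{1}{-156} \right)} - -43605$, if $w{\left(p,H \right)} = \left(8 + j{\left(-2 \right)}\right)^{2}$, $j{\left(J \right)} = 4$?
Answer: $43749$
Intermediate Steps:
$w{\left(p,H \right)} = 144$ ($w{\left(p,H \right)} = \left(8 + 4\right)^{2} = 12^{2} = 144$)
$w{\left(-154,\frac{1}{-156} \right)} - -43605 = 144 - -43605 = 144 + 43605 = 43749$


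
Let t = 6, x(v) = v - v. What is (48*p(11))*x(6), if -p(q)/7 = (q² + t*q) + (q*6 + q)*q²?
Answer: 0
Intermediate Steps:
x(v) = 0
p(q) = -49*q³ - 42*q - 7*q² (p(q) = -7*((q² + 6*q) + (q*6 + q)*q²) = -7*((q² + 6*q) + (6*q + q)*q²) = -7*((q² + 6*q) + (7*q)*q²) = -7*((q² + 6*q) + 7*q³) = -7*(q² + 6*q + 7*q³) = -49*q³ - 42*q - 7*q²)
(48*p(11))*x(6) = (48*(-7*11*(6 + 11 + 7*11²)))*0 = (48*(-7*11*(6 + 11 + 7*121)))*0 = (48*(-7*11*(6 + 11 + 847)))*0 = (48*(-7*11*864))*0 = (48*(-66528))*0 = -3193344*0 = 0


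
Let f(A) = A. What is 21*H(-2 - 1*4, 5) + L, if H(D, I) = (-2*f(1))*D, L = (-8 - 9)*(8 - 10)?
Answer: 286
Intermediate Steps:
L = 34 (L = -17*(-2) = 34)
H(D, I) = -2*D (H(D, I) = (-2*1)*D = -2*D)
21*H(-2 - 1*4, 5) + L = 21*(-2*(-2 - 1*4)) + 34 = 21*(-2*(-2 - 4)) + 34 = 21*(-2*(-6)) + 34 = 21*12 + 34 = 252 + 34 = 286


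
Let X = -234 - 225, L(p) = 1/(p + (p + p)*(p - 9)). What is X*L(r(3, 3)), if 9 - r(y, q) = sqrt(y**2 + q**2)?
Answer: 2295/497 + 2907*sqrt(2)/497 ≈ 12.890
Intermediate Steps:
r(y, q) = 9 - sqrt(q**2 + y**2) (r(y, q) = 9 - sqrt(y**2 + q**2) = 9 - sqrt(q**2 + y**2))
L(p) = 1/(p + 2*p*(-9 + p)) (L(p) = 1/(p + (2*p)*(-9 + p)) = 1/(p + 2*p*(-9 + p)))
X = -459
X*L(r(3, 3)) = -459/((9 - sqrt(3**2 + 3**2))*(-17 + 2*(9 - sqrt(3**2 + 3**2)))) = -459/((9 - sqrt(9 + 9))*(-17 + 2*(9 - sqrt(9 + 9)))) = -459/((9 - sqrt(18))*(-17 + 2*(9 - sqrt(18)))) = -459/((9 - 3*sqrt(2))*(-17 + 2*(9 - 3*sqrt(2)))) = -459/((9 - 3*sqrt(2))*(-17 + (18 - 6*sqrt(2)))) = -459/((9 - 3*sqrt(2))*(1 - 6*sqrt(2))) = -459/((1 - 6*sqrt(2))*(9 - 3*sqrt(2)))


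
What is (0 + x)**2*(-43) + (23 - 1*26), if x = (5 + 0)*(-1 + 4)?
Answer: -9678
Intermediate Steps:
x = 15 (x = 5*3 = 15)
(0 + x)**2*(-43) + (23 - 1*26) = (0 + 15)**2*(-43) + (23 - 1*26) = 15**2*(-43) + (23 - 26) = 225*(-43) - 3 = -9675 - 3 = -9678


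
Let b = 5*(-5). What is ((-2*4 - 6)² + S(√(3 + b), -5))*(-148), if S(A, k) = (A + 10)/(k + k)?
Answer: -28860 + 74*I*√22/5 ≈ -28860.0 + 69.418*I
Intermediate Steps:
b = -25
S(A, k) = (10 + A)/(2*k) (S(A, k) = (10 + A)/((2*k)) = (10 + A)*(1/(2*k)) = (10 + A)/(2*k))
((-2*4 - 6)² + S(√(3 + b), -5))*(-148) = ((-2*4 - 6)² + (½)*(10 + √(3 - 25))/(-5))*(-148) = ((-8 - 6)² + (½)*(-⅕)*(10 + √(-22)))*(-148) = ((-14)² + (½)*(-⅕)*(10 + I*√22))*(-148) = (196 + (-1 - I*√22/10))*(-148) = (195 - I*√22/10)*(-148) = -28860 + 74*I*√22/5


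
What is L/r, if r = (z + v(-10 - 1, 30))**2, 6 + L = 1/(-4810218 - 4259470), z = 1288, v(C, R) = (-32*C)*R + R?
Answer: -54418129/1279614018772192 ≈ -4.2527e-8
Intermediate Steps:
v(C, R) = R - 32*C*R (v(C, R) = -32*C*R + R = R - 32*C*R)
L = -54418129/9069688 (L = -6 + 1/(-4810218 - 4259470) = -6 + 1/(-9069688) = -6 - 1/9069688 = -54418129/9069688 ≈ -6.0000)
r = 141086884 (r = (1288 + 30*(1 - 32*(-10 - 1)))**2 = (1288 + 30*(1 - 32*(-11)))**2 = (1288 + 30*(1 + 352))**2 = (1288 + 30*353)**2 = (1288 + 10590)**2 = 11878**2 = 141086884)
L/r = -54418129/9069688/141086884 = -54418129/9069688*1/141086884 = -54418129/1279614018772192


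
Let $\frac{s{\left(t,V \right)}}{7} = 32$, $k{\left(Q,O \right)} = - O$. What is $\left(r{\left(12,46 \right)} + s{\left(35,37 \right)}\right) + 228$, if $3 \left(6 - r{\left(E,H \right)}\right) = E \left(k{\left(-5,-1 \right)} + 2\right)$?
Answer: $446$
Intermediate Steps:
$r{\left(E,H \right)} = 6 - E$ ($r{\left(E,H \right)} = 6 - \frac{E \left(\left(-1\right) \left(-1\right) + 2\right)}{3} = 6 - \frac{E \left(1 + 2\right)}{3} = 6 - \frac{E 3}{3} = 6 - \frac{3 E}{3} = 6 - E$)
$s{\left(t,V \right)} = 224$ ($s{\left(t,V \right)} = 7 \cdot 32 = 224$)
$\left(r{\left(12,46 \right)} + s{\left(35,37 \right)}\right) + 228 = \left(\left(6 - 12\right) + 224\right) + 228 = \left(-6 + 224\right) + 228 = 218 + 228 = 446$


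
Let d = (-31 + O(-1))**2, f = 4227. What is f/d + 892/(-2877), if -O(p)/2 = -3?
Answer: 11603579/1798125 ≈ 6.4532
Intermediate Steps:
O(p) = 6 (O(p) = -2*(-3) = 6)
d = 625 (d = (-31 + 6)**2 = (-25)**2 = 625)
f/d + 892/(-2877) = 4227/625 + 892/(-2877) = 4227*(1/625) + 892*(-1/2877) = 4227/625 - 892/2877 = 11603579/1798125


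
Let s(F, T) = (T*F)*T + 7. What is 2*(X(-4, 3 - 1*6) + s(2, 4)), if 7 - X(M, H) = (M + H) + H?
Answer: 112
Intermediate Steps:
X(M, H) = 7 - M - 2*H (X(M, H) = 7 - ((M + H) + H) = 7 - ((H + M) + H) = 7 - (M + 2*H) = 7 + (-M - 2*H) = 7 - M - 2*H)
s(F, T) = 7 + F*T**2 (s(F, T) = (F*T)*T + 7 = F*T**2 + 7 = 7 + F*T**2)
2*(X(-4, 3 - 1*6) + s(2, 4)) = 2*((7 - 1*(-4) - 2*(3 - 1*6)) + (7 + 2*4**2)) = 2*((7 + 4 - 2*(3 - 6)) + (7 + 2*16)) = 2*((7 + 4 - 2*(-3)) + (7 + 32)) = 2*((7 + 4 + 6) + 39) = 2*(17 + 39) = 2*56 = 112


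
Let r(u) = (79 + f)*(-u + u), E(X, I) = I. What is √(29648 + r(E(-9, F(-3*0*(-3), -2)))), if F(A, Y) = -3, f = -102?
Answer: 4*√1853 ≈ 172.19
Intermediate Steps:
r(u) = 0 (r(u) = (79 - 102)*(-u + u) = -23*0 = 0)
√(29648 + r(E(-9, F(-3*0*(-3), -2)))) = √(29648 + 0) = √29648 = 4*√1853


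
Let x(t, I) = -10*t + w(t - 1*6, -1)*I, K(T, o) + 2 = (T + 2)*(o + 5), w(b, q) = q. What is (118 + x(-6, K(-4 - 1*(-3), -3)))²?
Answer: 31684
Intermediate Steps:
K(T, o) = -2 + (2 + T)*(5 + o) (K(T, o) = -2 + (T + 2)*(o + 5) = -2 + (2 + T)*(5 + o))
x(t, I) = -I - 10*t (x(t, I) = -10*t - I = -I - 10*t)
(118 + x(-6, K(-4 - 1*(-3), -3)))² = (118 + (-(8 + 2*(-3) + 5*(-4 - 1*(-3)) + (-4 - 1*(-3))*(-3)) - 10*(-6)))² = (118 + (-(8 - 6 + 5*(-4 + 3) + (-4 + 3)*(-3)) + 60))² = (118 + (-(8 - 6 + 5*(-1) - 1*(-3)) + 60))² = (118 + (-(8 - 6 - 5 + 3) + 60))² = (118 + (-1*0 + 60))² = (118 + (0 + 60))² = (118 + 60)² = 178² = 31684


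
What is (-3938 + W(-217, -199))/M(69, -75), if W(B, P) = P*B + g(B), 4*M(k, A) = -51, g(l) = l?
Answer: -156112/51 ≈ -3061.0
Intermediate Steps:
M(k, A) = -51/4 (M(k, A) = (1/4)*(-51) = -51/4)
W(B, P) = B + B*P (W(B, P) = P*B + B = B*P + B = B + B*P)
(-3938 + W(-217, -199))/M(69, -75) = (-3938 - 217*(1 - 199))/(-51/4) = (-3938 - 217*(-198))*(-4/51) = (-3938 + 42966)*(-4/51) = 39028*(-4/51) = -156112/51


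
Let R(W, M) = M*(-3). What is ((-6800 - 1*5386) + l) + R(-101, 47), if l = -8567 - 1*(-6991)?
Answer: -13903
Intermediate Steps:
l = -1576 (l = -8567 + 6991 = -1576)
R(W, M) = -3*M
((-6800 - 1*5386) + l) + R(-101, 47) = ((-6800 - 1*5386) - 1576) - 3*47 = ((-6800 - 5386) - 1576) - 141 = (-12186 - 1576) - 141 = -13762 - 141 = -13903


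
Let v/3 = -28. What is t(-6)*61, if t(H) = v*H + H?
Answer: 30378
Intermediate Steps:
v = -84 (v = 3*(-28) = -84)
t(H) = -83*H (t(H) = -84*H + H = -83*H)
t(-6)*61 = -83*(-6)*61 = 498*61 = 30378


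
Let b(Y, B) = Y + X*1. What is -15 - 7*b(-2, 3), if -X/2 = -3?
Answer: -43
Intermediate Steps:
X = 6 (X = -2*(-3) = 6)
b(Y, B) = 6 + Y (b(Y, B) = Y + 6*1 = Y + 6 = 6 + Y)
-15 - 7*b(-2, 3) = -15 - 7*(6 - 2) = -15 - 7*4 = -15 - 28 = -43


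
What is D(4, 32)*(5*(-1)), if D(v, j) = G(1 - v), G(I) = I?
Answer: 15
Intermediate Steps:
D(v, j) = 1 - v
D(4, 32)*(5*(-1)) = (1 - 1*4)*(5*(-1)) = (1 - 4)*(-5) = -3*(-5) = 15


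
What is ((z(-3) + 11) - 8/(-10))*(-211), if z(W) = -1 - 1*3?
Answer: -8229/5 ≈ -1645.8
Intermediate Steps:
z(W) = -4 (z(W) = -1 - 3 = -4)
((z(-3) + 11) - 8/(-10))*(-211) = ((-4 + 11) - 8/(-10))*(-211) = (7 - 8*(-⅒))*(-211) = (7 + ⅘)*(-211) = (39/5)*(-211) = -8229/5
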